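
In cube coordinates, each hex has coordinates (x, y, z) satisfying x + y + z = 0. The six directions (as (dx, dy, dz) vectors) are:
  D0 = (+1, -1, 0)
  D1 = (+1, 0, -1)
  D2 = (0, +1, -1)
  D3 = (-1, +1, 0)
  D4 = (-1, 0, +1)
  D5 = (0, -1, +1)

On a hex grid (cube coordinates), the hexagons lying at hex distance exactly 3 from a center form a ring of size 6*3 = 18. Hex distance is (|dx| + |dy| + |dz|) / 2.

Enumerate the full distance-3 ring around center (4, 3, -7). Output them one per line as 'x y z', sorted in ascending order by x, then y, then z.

Walk ring at distance 3 from (4, 3, -7):
Start at center + D4*3 = (1, 3, -4)
  hex 0: (1, 3, -4)
  hex 1: (2, 2, -4)
  hex 2: (3, 1, -4)
  hex 3: (4, 0, -4)
  hex 4: (5, 0, -5)
  hex 5: (6, 0, -6)
  hex 6: (7, 0, -7)
  hex 7: (7, 1, -8)
  hex 8: (7, 2, -9)
  hex 9: (7, 3, -10)
  hex 10: (6, 4, -10)
  hex 11: (5, 5, -10)
  hex 12: (4, 6, -10)
  hex 13: (3, 6, -9)
  hex 14: (2, 6, -8)
  hex 15: (1, 6, -7)
  hex 16: (1, 5, -6)
  hex 17: (1, 4, -5)
Sorted: 18 hexes.

Answer: 1 3 -4
1 4 -5
1 5 -6
1 6 -7
2 2 -4
2 6 -8
3 1 -4
3 6 -9
4 0 -4
4 6 -10
5 0 -5
5 5 -10
6 0 -6
6 4 -10
7 0 -7
7 1 -8
7 2 -9
7 3 -10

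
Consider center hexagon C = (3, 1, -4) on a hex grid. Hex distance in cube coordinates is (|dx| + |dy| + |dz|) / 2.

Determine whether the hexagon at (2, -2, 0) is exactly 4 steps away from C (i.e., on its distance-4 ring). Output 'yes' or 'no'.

Answer: yes

Derivation:
|px - cx| = |2 - 3| = 1
|py - cy| = |-2 - 1| = 3
|pz - cz| = |0 - (-4)| = 4
distance = (1+3+4)/2 = 8/2 = 4
radius = 4; distance == radius -> yes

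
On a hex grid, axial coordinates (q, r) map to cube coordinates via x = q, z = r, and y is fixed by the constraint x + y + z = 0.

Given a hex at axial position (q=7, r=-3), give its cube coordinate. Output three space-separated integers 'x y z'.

x = q = 7
z = r = -3
y = -x - z = -(7) - (-3) = -4

Answer: 7 -4 -3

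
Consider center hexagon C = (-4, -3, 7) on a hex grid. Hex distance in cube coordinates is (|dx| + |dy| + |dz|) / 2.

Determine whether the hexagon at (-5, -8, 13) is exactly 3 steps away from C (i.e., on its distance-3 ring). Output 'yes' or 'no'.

|px - cx| = |-5 - (-4)| = 1
|py - cy| = |-8 - (-3)| = 5
|pz - cz| = |13 - 7| = 6
distance = (1+5+6)/2 = 12/2 = 6
radius = 3; distance != radius -> no

Answer: no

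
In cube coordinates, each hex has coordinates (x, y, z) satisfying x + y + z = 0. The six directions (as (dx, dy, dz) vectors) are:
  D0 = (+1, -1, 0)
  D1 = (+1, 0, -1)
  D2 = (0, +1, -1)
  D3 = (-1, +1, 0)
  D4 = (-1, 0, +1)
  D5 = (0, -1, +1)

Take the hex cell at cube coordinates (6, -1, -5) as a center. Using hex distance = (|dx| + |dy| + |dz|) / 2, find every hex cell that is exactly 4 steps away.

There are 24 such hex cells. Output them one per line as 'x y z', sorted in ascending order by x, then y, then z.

Answer: 2 -1 -1
2 0 -2
2 1 -3
2 2 -4
2 3 -5
3 -2 -1
3 3 -6
4 -3 -1
4 3 -7
5 -4 -1
5 3 -8
6 -5 -1
6 3 -9
7 -5 -2
7 2 -9
8 -5 -3
8 1 -9
9 -5 -4
9 0 -9
10 -5 -5
10 -4 -6
10 -3 -7
10 -2 -8
10 -1 -9

Derivation:
Walk ring at distance 4 from (6, -1, -5):
Start at center + D4*4 = (2, -1, -1)
  hex 0: (2, -1, -1)
  hex 1: (3, -2, -1)
  hex 2: (4, -3, -1)
  hex 3: (5, -4, -1)
  hex 4: (6, -5, -1)
  hex 5: (7, -5, -2)
  hex 6: (8, -5, -3)
  hex 7: (9, -5, -4)
  hex 8: (10, -5, -5)
  hex 9: (10, -4, -6)
  hex 10: (10, -3, -7)
  hex 11: (10, -2, -8)
  hex 12: (10, -1, -9)
  hex 13: (9, 0, -9)
  hex 14: (8, 1, -9)
  hex 15: (7, 2, -9)
  hex 16: (6, 3, -9)
  hex 17: (5, 3, -8)
  hex 18: (4, 3, -7)
  hex 19: (3, 3, -6)
  hex 20: (2, 3, -5)
  hex 21: (2, 2, -4)
  hex 22: (2, 1, -3)
  hex 23: (2, 0, -2)
Sorted: 24 hexes.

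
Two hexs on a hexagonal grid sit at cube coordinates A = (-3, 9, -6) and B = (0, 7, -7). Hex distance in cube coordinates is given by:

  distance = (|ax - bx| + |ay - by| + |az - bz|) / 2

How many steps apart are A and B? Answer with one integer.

|ax - bx| = |-3 - 0| = 3
|ay - by| = |9 - 7| = 2
|az - bz| = |-6 - (-7)| = 1
distance = (3 + 2 + 1) / 2 = 6 / 2 = 3

Answer: 3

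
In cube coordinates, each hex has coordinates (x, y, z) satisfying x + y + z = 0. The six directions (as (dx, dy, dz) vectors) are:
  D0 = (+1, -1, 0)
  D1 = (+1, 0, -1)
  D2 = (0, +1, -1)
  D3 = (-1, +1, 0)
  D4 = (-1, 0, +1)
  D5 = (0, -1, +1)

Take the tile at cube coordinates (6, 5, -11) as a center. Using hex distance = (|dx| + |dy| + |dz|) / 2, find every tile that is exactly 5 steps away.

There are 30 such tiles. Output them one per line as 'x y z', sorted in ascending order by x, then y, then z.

Walk ring at distance 5 from (6, 5, -11):
Start at center + D4*5 = (1, 5, -6)
  hex 0: (1, 5, -6)
  hex 1: (2, 4, -6)
  hex 2: (3, 3, -6)
  hex 3: (4, 2, -6)
  hex 4: (5, 1, -6)
  hex 5: (6, 0, -6)
  hex 6: (7, 0, -7)
  hex 7: (8, 0, -8)
  hex 8: (9, 0, -9)
  hex 9: (10, 0, -10)
  hex 10: (11, 0, -11)
  hex 11: (11, 1, -12)
  hex 12: (11, 2, -13)
  hex 13: (11, 3, -14)
  hex 14: (11, 4, -15)
  hex 15: (11, 5, -16)
  hex 16: (10, 6, -16)
  hex 17: (9, 7, -16)
  hex 18: (8, 8, -16)
  hex 19: (7, 9, -16)
  hex 20: (6, 10, -16)
  hex 21: (5, 10, -15)
  hex 22: (4, 10, -14)
  hex 23: (3, 10, -13)
  hex 24: (2, 10, -12)
  hex 25: (1, 10, -11)
  hex 26: (1, 9, -10)
  hex 27: (1, 8, -9)
  hex 28: (1, 7, -8)
  hex 29: (1, 6, -7)
Sorted: 30 hexes.

Answer: 1 5 -6
1 6 -7
1 7 -8
1 8 -9
1 9 -10
1 10 -11
2 4 -6
2 10 -12
3 3 -6
3 10 -13
4 2 -6
4 10 -14
5 1 -6
5 10 -15
6 0 -6
6 10 -16
7 0 -7
7 9 -16
8 0 -8
8 8 -16
9 0 -9
9 7 -16
10 0 -10
10 6 -16
11 0 -11
11 1 -12
11 2 -13
11 3 -14
11 4 -15
11 5 -16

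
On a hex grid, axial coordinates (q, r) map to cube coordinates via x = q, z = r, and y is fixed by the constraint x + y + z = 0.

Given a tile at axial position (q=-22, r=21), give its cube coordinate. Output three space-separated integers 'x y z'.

x = q = -22
z = r = 21
y = -x - z = -(-22) - (21) = 1

Answer: -22 1 21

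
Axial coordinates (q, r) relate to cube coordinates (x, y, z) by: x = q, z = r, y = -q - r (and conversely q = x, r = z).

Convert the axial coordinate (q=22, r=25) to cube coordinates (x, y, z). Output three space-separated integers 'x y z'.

Answer: 22 -47 25

Derivation:
x = q = 22
z = r = 25
y = -x - z = -(22) - (25) = -47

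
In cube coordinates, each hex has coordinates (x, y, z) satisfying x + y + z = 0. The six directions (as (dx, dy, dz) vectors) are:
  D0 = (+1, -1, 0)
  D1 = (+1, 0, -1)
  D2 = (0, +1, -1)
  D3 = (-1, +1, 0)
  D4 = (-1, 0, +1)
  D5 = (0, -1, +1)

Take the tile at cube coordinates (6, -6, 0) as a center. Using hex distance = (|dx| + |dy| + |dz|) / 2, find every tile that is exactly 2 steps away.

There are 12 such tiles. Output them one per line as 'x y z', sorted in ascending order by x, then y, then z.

Walk ring at distance 2 from (6, -6, 0):
Start at center + D4*2 = (4, -6, 2)
  hex 0: (4, -6, 2)
  hex 1: (5, -7, 2)
  hex 2: (6, -8, 2)
  hex 3: (7, -8, 1)
  hex 4: (8, -8, 0)
  hex 5: (8, -7, -1)
  hex 6: (8, -6, -2)
  hex 7: (7, -5, -2)
  hex 8: (6, -4, -2)
  hex 9: (5, -4, -1)
  hex 10: (4, -4, 0)
  hex 11: (4, -5, 1)
Sorted: 12 hexes.

Answer: 4 -6 2
4 -5 1
4 -4 0
5 -7 2
5 -4 -1
6 -8 2
6 -4 -2
7 -8 1
7 -5 -2
8 -8 0
8 -7 -1
8 -6 -2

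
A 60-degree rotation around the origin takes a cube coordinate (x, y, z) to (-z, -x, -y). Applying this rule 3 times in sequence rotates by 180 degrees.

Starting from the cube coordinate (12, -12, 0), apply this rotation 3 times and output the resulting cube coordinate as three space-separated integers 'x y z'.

Answer: -12 12 0

Derivation:
Start: (12, -12, 0)
Step 1: (12, -12, 0) -> (-(0), -(12), -(-12)) = (0, -12, 12)
Step 2: (0, -12, 12) -> (-(12), -(0), -(-12)) = (-12, 0, 12)
Step 3: (-12, 0, 12) -> (-(12), -(-12), -(0)) = (-12, 12, 0)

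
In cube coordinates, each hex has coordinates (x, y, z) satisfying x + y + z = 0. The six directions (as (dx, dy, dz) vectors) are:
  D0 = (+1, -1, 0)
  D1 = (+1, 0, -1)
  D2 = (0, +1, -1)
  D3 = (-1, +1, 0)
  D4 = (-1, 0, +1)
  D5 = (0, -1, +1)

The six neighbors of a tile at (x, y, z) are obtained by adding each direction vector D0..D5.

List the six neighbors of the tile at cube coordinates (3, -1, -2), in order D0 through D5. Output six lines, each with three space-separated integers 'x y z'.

Center: (3, -1, -2). Add each direction:
  D0: (3, -1, -2) + (1, -1, 0) = (4, -2, -2)
  D1: (3, -1, -2) + (1, 0, -1) = (4, -1, -3)
  D2: (3, -1, -2) + (0, 1, -1) = (3, 0, -3)
  D3: (3, -1, -2) + (-1, 1, 0) = (2, 0, -2)
  D4: (3, -1, -2) + (-1, 0, 1) = (2, -1, -1)
  D5: (3, -1, -2) + (0, -1, 1) = (3, -2, -1)

Answer: 4 -2 -2
4 -1 -3
3 0 -3
2 0 -2
2 -1 -1
3 -2 -1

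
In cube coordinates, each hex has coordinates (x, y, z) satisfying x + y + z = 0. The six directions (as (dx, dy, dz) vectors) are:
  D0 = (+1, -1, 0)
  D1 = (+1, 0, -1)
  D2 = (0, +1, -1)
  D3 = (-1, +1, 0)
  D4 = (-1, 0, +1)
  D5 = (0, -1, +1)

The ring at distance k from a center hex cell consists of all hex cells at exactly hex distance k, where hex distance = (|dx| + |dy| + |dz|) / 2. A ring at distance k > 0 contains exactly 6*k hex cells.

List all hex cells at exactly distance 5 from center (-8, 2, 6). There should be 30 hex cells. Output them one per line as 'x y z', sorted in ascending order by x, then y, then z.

Answer: -13 2 11
-13 3 10
-13 4 9
-13 5 8
-13 6 7
-13 7 6
-12 1 11
-12 7 5
-11 0 11
-11 7 4
-10 -1 11
-10 7 3
-9 -2 11
-9 7 2
-8 -3 11
-8 7 1
-7 -3 10
-7 6 1
-6 -3 9
-6 5 1
-5 -3 8
-5 4 1
-4 -3 7
-4 3 1
-3 -3 6
-3 -2 5
-3 -1 4
-3 0 3
-3 1 2
-3 2 1

Derivation:
Walk ring at distance 5 from (-8, 2, 6):
Start at center + D4*5 = (-13, 2, 11)
  hex 0: (-13, 2, 11)
  hex 1: (-12, 1, 11)
  hex 2: (-11, 0, 11)
  hex 3: (-10, -1, 11)
  hex 4: (-9, -2, 11)
  hex 5: (-8, -3, 11)
  hex 6: (-7, -3, 10)
  hex 7: (-6, -3, 9)
  hex 8: (-5, -3, 8)
  hex 9: (-4, -3, 7)
  hex 10: (-3, -3, 6)
  hex 11: (-3, -2, 5)
  hex 12: (-3, -1, 4)
  hex 13: (-3, 0, 3)
  hex 14: (-3, 1, 2)
  hex 15: (-3, 2, 1)
  hex 16: (-4, 3, 1)
  hex 17: (-5, 4, 1)
  hex 18: (-6, 5, 1)
  hex 19: (-7, 6, 1)
  hex 20: (-8, 7, 1)
  hex 21: (-9, 7, 2)
  hex 22: (-10, 7, 3)
  hex 23: (-11, 7, 4)
  hex 24: (-12, 7, 5)
  hex 25: (-13, 7, 6)
  hex 26: (-13, 6, 7)
  hex 27: (-13, 5, 8)
  hex 28: (-13, 4, 9)
  hex 29: (-13, 3, 10)
Sorted: 30 hexes.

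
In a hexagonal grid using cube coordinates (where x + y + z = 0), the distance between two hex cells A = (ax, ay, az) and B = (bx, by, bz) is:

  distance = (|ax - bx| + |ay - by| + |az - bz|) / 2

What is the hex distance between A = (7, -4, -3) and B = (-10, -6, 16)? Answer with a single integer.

Answer: 19

Derivation:
|ax - bx| = |7 - (-10)| = 17
|ay - by| = |-4 - (-6)| = 2
|az - bz| = |-3 - 16| = 19
distance = (17 + 2 + 19) / 2 = 38 / 2 = 19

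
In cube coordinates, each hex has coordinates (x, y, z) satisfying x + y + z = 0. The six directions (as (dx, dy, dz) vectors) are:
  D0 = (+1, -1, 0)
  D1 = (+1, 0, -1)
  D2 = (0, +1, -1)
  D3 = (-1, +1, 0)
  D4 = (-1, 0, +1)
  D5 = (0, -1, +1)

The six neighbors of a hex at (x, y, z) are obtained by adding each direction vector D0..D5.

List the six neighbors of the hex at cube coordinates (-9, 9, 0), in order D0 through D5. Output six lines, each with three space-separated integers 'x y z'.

Center: (-9, 9, 0). Add each direction:
  D0: (-9, 9, 0) + (1, -1, 0) = (-8, 8, 0)
  D1: (-9, 9, 0) + (1, 0, -1) = (-8, 9, -1)
  D2: (-9, 9, 0) + (0, 1, -1) = (-9, 10, -1)
  D3: (-9, 9, 0) + (-1, 1, 0) = (-10, 10, 0)
  D4: (-9, 9, 0) + (-1, 0, 1) = (-10, 9, 1)
  D5: (-9, 9, 0) + (0, -1, 1) = (-9, 8, 1)

Answer: -8 8 0
-8 9 -1
-9 10 -1
-10 10 0
-10 9 1
-9 8 1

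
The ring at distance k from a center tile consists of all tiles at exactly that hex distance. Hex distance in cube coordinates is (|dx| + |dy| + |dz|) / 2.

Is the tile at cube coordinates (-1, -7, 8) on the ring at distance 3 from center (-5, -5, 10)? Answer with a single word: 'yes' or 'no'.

Answer: no

Derivation:
|px - cx| = |-1 - (-5)| = 4
|py - cy| = |-7 - (-5)| = 2
|pz - cz| = |8 - 10| = 2
distance = (4+2+2)/2 = 8/2 = 4
radius = 3; distance != radius -> no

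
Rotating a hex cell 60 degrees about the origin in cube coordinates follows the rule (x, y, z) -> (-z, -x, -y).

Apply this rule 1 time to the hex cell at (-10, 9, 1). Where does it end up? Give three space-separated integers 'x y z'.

Answer: -1 10 -9

Derivation:
Start: (-10, 9, 1)
Step 1: (-10, 9, 1) -> (-(1), -(-10), -(9)) = (-1, 10, -9)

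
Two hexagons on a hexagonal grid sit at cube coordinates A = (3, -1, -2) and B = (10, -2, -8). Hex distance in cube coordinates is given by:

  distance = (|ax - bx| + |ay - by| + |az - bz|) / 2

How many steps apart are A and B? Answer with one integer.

Answer: 7

Derivation:
|ax - bx| = |3 - 10| = 7
|ay - by| = |-1 - (-2)| = 1
|az - bz| = |-2 - (-8)| = 6
distance = (7 + 1 + 6) / 2 = 14 / 2 = 7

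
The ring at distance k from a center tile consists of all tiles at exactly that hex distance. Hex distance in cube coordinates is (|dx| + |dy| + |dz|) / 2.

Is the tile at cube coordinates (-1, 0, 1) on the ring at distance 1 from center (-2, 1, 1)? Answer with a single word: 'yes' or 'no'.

Answer: yes

Derivation:
|px - cx| = |-1 - (-2)| = 1
|py - cy| = |0 - 1| = 1
|pz - cz| = |1 - 1| = 0
distance = (1+1+0)/2 = 2/2 = 1
radius = 1; distance == radius -> yes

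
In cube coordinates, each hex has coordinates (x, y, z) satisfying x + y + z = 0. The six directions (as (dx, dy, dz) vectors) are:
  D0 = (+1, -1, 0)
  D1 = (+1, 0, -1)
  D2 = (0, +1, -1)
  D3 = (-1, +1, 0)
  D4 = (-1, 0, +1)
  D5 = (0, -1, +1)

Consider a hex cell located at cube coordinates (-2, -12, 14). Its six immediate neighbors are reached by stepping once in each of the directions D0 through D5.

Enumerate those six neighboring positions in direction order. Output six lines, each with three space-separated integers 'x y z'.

Answer: -1 -13 14
-1 -12 13
-2 -11 13
-3 -11 14
-3 -12 15
-2 -13 15

Derivation:
Center: (-2, -12, 14). Add each direction:
  D0: (-2, -12, 14) + (1, -1, 0) = (-1, -13, 14)
  D1: (-2, -12, 14) + (1, 0, -1) = (-1, -12, 13)
  D2: (-2, -12, 14) + (0, 1, -1) = (-2, -11, 13)
  D3: (-2, -12, 14) + (-1, 1, 0) = (-3, -11, 14)
  D4: (-2, -12, 14) + (-1, 0, 1) = (-3, -12, 15)
  D5: (-2, -12, 14) + (0, -1, 1) = (-2, -13, 15)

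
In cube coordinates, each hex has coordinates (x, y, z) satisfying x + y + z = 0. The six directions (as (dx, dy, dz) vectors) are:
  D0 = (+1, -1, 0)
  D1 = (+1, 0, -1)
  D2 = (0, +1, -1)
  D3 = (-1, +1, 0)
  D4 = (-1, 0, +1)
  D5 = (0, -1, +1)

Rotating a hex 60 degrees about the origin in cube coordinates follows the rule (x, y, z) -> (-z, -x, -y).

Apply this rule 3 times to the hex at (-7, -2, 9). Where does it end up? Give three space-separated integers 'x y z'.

Answer: 7 2 -9

Derivation:
Start: (-7, -2, 9)
Step 1: (-7, -2, 9) -> (-(9), -(-7), -(-2)) = (-9, 7, 2)
Step 2: (-9, 7, 2) -> (-(2), -(-9), -(7)) = (-2, 9, -7)
Step 3: (-2, 9, -7) -> (-(-7), -(-2), -(9)) = (7, 2, -9)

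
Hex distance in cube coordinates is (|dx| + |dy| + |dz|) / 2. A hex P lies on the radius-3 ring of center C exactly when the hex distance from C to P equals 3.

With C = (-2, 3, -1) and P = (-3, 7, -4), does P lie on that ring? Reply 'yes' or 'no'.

Answer: no

Derivation:
|px - cx| = |-3 - (-2)| = 1
|py - cy| = |7 - 3| = 4
|pz - cz| = |-4 - (-1)| = 3
distance = (1+4+3)/2 = 8/2 = 4
radius = 3; distance != radius -> no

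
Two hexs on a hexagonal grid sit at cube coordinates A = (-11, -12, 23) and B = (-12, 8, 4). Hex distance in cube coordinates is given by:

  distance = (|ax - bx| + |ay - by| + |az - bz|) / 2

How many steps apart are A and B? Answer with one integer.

Answer: 20

Derivation:
|ax - bx| = |-11 - (-12)| = 1
|ay - by| = |-12 - 8| = 20
|az - bz| = |23 - 4| = 19
distance = (1 + 20 + 19) / 2 = 40 / 2 = 20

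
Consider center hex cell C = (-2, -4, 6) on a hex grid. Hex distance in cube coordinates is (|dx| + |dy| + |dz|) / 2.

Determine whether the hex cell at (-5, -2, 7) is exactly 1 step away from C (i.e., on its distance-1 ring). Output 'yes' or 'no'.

|px - cx| = |-5 - (-2)| = 3
|py - cy| = |-2 - (-4)| = 2
|pz - cz| = |7 - 6| = 1
distance = (3+2+1)/2 = 6/2 = 3
radius = 1; distance != radius -> no

Answer: no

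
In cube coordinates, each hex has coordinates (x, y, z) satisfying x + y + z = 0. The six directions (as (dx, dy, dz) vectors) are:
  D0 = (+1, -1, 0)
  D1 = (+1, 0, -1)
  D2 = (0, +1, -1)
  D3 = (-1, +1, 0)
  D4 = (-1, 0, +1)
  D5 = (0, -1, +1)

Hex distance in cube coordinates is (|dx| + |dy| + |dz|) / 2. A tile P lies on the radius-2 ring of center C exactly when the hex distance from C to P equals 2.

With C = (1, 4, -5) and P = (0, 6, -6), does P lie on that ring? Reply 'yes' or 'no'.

|px - cx| = |0 - 1| = 1
|py - cy| = |6 - 4| = 2
|pz - cz| = |-6 - (-5)| = 1
distance = (1+2+1)/2 = 4/2 = 2
radius = 2; distance == radius -> yes

Answer: yes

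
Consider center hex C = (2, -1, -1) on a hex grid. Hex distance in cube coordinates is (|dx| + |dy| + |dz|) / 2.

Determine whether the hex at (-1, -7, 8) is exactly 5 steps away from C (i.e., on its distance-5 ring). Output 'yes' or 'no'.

|px - cx| = |-1 - 2| = 3
|py - cy| = |-7 - (-1)| = 6
|pz - cz| = |8 - (-1)| = 9
distance = (3+6+9)/2 = 18/2 = 9
radius = 5; distance != radius -> no

Answer: no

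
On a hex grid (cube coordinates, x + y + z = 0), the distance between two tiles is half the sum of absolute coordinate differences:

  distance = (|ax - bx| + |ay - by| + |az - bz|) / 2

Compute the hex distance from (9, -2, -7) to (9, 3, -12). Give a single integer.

Answer: 5

Derivation:
|ax - bx| = |9 - 9| = 0
|ay - by| = |-2 - 3| = 5
|az - bz| = |-7 - (-12)| = 5
distance = (0 + 5 + 5) / 2 = 10 / 2 = 5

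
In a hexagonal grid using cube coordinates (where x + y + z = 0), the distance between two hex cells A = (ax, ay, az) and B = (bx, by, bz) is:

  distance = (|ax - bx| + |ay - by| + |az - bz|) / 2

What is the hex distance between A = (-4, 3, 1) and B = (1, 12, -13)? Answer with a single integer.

|ax - bx| = |-4 - 1| = 5
|ay - by| = |3 - 12| = 9
|az - bz| = |1 - (-13)| = 14
distance = (5 + 9 + 14) / 2 = 28 / 2 = 14

Answer: 14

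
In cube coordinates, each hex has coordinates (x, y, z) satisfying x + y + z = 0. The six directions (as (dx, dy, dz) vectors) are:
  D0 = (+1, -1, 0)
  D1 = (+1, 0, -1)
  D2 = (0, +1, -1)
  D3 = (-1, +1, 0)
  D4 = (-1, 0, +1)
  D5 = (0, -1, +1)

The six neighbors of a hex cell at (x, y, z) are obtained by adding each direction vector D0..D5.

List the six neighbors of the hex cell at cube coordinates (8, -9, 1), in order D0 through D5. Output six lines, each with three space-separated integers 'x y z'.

Answer: 9 -10 1
9 -9 0
8 -8 0
7 -8 1
7 -9 2
8 -10 2

Derivation:
Center: (8, -9, 1). Add each direction:
  D0: (8, -9, 1) + (1, -1, 0) = (9, -10, 1)
  D1: (8, -9, 1) + (1, 0, -1) = (9, -9, 0)
  D2: (8, -9, 1) + (0, 1, -1) = (8, -8, 0)
  D3: (8, -9, 1) + (-1, 1, 0) = (7, -8, 1)
  D4: (8, -9, 1) + (-1, 0, 1) = (7, -9, 2)
  D5: (8, -9, 1) + (0, -1, 1) = (8, -10, 2)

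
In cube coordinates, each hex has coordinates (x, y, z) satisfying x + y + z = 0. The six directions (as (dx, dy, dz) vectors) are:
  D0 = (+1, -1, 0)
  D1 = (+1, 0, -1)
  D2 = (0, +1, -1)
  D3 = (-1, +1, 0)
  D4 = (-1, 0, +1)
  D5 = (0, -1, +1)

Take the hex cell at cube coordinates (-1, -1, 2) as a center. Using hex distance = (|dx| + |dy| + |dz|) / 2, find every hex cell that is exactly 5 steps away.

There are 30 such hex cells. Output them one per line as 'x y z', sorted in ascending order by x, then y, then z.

Answer: -6 -1 7
-6 0 6
-6 1 5
-6 2 4
-6 3 3
-6 4 2
-5 -2 7
-5 4 1
-4 -3 7
-4 4 0
-3 -4 7
-3 4 -1
-2 -5 7
-2 4 -2
-1 -6 7
-1 4 -3
0 -6 6
0 3 -3
1 -6 5
1 2 -3
2 -6 4
2 1 -3
3 -6 3
3 0 -3
4 -6 2
4 -5 1
4 -4 0
4 -3 -1
4 -2 -2
4 -1 -3

Derivation:
Walk ring at distance 5 from (-1, -1, 2):
Start at center + D4*5 = (-6, -1, 7)
  hex 0: (-6, -1, 7)
  hex 1: (-5, -2, 7)
  hex 2: (-4, -3, 7)
  hex 3: (-3, -4, 7)
  hex 4: (-2, -5, 7)
  hex 5: (-1, -6, 7)
  hex 6: (0, -6, 6)
  hex 7: (1, -6, 5)
  hex 8: (2, -6, 4)
  hex 9: (3, -6, 3)
  hex 10: (4, -6, 2)
  hex 11: (4, -5, 1)
  hex 12: (4, -4, 0)
  hex 13: (4, -3, -1)
  hex 14: (4, -2, -2)
  hex 15: (4, -1, -3)
  hex 16: (3, 0, -3)
  hex 17: (2, 1, -3)
  hex 18: (1, 2, -3)
  hex 19: (0, 3, -3)
  hex 20: (-1, 4, -3)
  hex 21: (-2, 4, -2)
  hex 22: (-3, 4, -1)
  hex 23: (-4, 4, 0)
  hex 24: (-5, 4, 1)
  hex 25: (-6, 4, 2)
  hex 26: (-6, 3, 3)
  hex 27: (-6, 2, 4)
  hex 28: (-6, 1, 5)
  hex 29: (-6, 0, 6)
Sorted: 30 hexes.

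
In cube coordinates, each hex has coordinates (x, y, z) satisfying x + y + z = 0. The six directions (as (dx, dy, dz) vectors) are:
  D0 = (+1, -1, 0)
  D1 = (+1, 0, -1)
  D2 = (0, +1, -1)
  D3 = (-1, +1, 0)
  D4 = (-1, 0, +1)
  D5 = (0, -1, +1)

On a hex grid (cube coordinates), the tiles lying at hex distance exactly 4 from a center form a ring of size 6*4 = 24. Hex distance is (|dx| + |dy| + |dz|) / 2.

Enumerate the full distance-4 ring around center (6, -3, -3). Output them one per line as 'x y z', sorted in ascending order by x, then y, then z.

Answer: 2 -3 1
2 -2 0
2 -1 -1
2 0 -2
2 1 -3
3 -4 1
3 1 -4
4 -5 1
4 1 -5
5 -6 1
5 1 -6
6 -7 1
6 1 -7
7 -7 0
7 0 -7
8 -7 -1
8 -1 -7
9 -7 -2
9 -2 -7
10 -7 -3
10 -6 -4
10 -5 -5
10 -4 -6
10 -3 -7

Derivation:
Walk ring at distance 4 from (6, -3, -3):
Start at center + D4*4 = (2, -3, 1)
  hex 0: (2, -3, 1)
  hex 1: (3, -4, 1)
  hex 2: (4, -5, 1)
  hex 3: (5, -6, 1)
  hex 4: (6, -7, 1)
  hex 5: (7, -7, 0)
  hex 6: (8, -7, -1)
  hex 7: (9, -7, -2)
  hex 8: (10, -7, -3)
  hex 9: (10, -6, -4)
  hex 10: (10, -5, -5)
  hex 11: (10, -4, -6)
  hex 12: (10, -3, -7)
  hex 13: (9, -2, -7)
  hex 14: (8, -1, -7)
  hex 15: (7, 0, -7)
  hex 16: (6, 1, -7)
  hex 17: (5, 1, -6)
  hex 18: (4, 1, -5)
  hex 19: (3, 1, -4)
  hex 20: (2, 1, -3)
  hex 21: (2, 0, -2)
  hex 22: (2, -1, -1)
  hex 23: (2, -2, 0)
Sorted: 24 hexes.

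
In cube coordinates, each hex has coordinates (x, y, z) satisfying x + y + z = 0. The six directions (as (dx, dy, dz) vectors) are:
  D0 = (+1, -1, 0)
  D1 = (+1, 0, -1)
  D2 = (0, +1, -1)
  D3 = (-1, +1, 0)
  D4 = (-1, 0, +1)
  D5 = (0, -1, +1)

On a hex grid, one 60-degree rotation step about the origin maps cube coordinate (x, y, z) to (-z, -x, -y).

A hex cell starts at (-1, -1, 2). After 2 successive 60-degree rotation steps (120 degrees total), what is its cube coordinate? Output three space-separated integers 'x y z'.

Start: (-1, -1, 2)
Step 1: (-1, -1, 2) -> (-(2), -(-1), -(-1)) = (-2, 1, 1)
Step 2: (-2, 1, 1) -> (-(1), -(-2), -(1)) = (-1, 2, -1)

Answer: -1 2 -1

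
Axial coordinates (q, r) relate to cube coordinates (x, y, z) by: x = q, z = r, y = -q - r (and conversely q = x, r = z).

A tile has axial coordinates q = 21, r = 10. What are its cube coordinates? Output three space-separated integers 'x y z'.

x = q = 21
z = r = 10
y = -x - z = -(21) - (10) = -31

Answer: 21 -31 10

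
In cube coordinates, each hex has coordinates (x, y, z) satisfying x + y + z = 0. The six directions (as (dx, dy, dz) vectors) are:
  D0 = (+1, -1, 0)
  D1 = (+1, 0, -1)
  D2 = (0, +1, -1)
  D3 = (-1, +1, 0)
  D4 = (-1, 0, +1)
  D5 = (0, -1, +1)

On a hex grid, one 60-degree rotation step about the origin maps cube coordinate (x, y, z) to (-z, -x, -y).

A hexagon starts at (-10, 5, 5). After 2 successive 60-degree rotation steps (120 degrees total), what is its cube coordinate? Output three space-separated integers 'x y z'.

Start: (-10, 5, 5)
Step 1: (-10, 5, 5) -> (-(5), -(-10), -(5)) = (-5, 10, -5)
Step 2: (-5, 10, -5) -> (-(-5), -(-5), -(10)) = (5, 5, -10)

Answer: 5 5 -10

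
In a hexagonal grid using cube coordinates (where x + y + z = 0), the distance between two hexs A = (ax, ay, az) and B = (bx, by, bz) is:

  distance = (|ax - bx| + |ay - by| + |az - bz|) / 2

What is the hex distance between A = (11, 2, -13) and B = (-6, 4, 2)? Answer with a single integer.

Answer: 17

Derivation:
|ax - bx| = |11 - (-6)| = 17
|ay - by| = |2 - 4| = 2
|az - bz| = |-13 - 2| = 15
distance = (17 + 2 + 15) / 2 = 34 / 2 = 17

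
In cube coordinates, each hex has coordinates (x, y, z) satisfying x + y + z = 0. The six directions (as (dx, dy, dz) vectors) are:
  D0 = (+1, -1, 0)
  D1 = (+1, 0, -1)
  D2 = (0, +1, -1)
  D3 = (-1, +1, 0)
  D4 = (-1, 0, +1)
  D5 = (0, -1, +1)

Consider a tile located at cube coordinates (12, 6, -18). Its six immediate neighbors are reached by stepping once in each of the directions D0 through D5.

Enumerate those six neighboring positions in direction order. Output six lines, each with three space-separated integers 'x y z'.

Center: (12, 6, -18). Add each direction:
  D0: (12, 6, -18) + (1, -1, 0) = (13, 5, -18)
  D1: (12, 6, -18) + (1, 0, -1) = (13, 6, -19)
  D2: (12, 6, -18) + (0, 1, -1) = (12, 7, -19)
  D3: (12, 6, -18) + (-1, 1, 0) = (11, 7, -18)
  D4: (12, 6, -18) + (-1, 0, 1) = (11, 6, -17)
  D5: (12, 6, -18) + (0, -1, 1) = (12, 5, -17)

Answer: 13 5 -18
13 6 -19
12 7 -19
11 7 -18
11 6 -17
12 5 -17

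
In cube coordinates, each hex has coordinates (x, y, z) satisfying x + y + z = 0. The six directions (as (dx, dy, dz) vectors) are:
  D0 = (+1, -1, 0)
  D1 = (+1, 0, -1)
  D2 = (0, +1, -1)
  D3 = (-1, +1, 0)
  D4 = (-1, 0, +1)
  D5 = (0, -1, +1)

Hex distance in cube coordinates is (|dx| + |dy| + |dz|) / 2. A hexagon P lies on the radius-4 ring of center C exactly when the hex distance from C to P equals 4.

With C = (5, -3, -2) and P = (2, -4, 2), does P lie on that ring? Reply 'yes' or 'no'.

Answer: yes

Derivation:
|px - cx| = |2 - 5| = 3
|py - cy| = |-4 - (-3)| = 1
|pz - cz| = |2 - (-2)| = 4
distance = (3+1+4)/2 = 8/2 = 4
radius = 4; distance == radius -> yes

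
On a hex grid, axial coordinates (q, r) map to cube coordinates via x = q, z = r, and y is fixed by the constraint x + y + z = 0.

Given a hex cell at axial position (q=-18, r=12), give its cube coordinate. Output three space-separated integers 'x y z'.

x = q = -18
z = r = 12
y = -x - z = -(-18) - (12) = 6

Answer: -18 6 12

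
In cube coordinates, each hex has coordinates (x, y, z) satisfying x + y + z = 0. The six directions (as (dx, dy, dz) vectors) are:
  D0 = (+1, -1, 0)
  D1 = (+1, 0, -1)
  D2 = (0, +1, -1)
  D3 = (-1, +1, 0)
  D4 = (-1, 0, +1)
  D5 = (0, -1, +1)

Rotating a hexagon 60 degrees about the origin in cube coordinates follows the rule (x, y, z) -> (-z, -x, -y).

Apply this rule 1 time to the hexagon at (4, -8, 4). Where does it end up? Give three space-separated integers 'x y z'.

Answer: -4 -4 8

Derivation:
Start: (4, -8, 4)
Step 1: (4, -8, 4) -> (-(4), -(4), -(-8)) = (-4, -4, 8)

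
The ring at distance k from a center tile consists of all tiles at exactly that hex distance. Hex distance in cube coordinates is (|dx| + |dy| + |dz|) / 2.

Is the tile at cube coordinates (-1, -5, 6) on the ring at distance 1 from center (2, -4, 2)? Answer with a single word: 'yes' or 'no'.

|px - cx| = |-1 - 2| = 3
|py - cy| = |-5 - (-4)| = 1
|pz - cz| = |6 - 2| = 4
distance = (3+1+4)/2 = 8/2 = 4
radius = 1; distance != radius -> no

Answer: no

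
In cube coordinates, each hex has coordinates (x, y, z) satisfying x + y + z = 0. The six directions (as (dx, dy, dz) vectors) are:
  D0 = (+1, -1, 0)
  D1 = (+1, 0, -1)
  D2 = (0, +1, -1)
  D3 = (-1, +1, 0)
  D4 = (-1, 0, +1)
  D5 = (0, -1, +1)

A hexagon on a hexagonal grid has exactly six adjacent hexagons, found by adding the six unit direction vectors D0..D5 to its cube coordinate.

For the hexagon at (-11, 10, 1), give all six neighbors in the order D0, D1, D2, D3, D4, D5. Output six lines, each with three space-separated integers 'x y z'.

Center: (-11, 10, 1). Add each direction:
  D0: (-11, 10, 1) + (1, -1, 0) = (-10, 9, 1)
  D1: (-11, 10, 1) + (1, 0, -1) = (-10, 10, 0)
  D2: (-11, 10, 1) + (0, 1, -1) = (-11, 11, 0)
  D3: (-11, 10, 1) + (-1, 1, 0) = (-12, 11, 1)
  D4: (-11, 10, 1) + (-1, 0, 1) = (-12, 10, 2)
  D5: (-11, 10, 1) + (0, -1, 1) = (-11, 9, 2)

Answer: -10 9 1
-10 10 0
-11 11 0
-12 11 1
-12 10 2
-11 9 2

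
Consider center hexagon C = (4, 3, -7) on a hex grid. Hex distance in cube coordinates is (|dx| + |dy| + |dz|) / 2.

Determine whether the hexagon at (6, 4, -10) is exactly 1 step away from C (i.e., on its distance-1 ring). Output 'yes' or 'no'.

|px - cx| = |6 - 4| = 2
|py - cy| = |4 - 3| = 1
|pz - cz| = |-10 - (-7)| = 3
distance = (2+1+3)/2 = 6/2 = 3
radius = 1; distance != radius -> no

Answer: no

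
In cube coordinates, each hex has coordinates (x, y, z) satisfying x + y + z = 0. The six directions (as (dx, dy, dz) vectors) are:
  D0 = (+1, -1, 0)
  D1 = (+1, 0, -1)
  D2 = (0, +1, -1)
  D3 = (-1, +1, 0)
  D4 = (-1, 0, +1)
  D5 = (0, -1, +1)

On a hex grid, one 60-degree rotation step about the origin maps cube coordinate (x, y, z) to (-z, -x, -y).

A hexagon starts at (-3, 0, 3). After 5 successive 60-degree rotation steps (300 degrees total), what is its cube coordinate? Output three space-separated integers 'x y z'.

Start: (-3, 0, 3)
Step 1: (-3, 0, 3) -> (-(3), -(-3), -(0)) = (-3, 3, 0)
Step 2: (-3, 3, 0) -> (-(0), -(-3), -(3)) = (0, 3, -3)
Step 3: (0, 3, -3) -> (-(-3), -(0), -(3)) = (3, 0, -3)
Step 4: (3, 0, -3) -> (-(-3), -(3), -(0)) = (3, -3, 0)
Step 5: (3, -3, 0) -> (-(0), -(3), -(-3)) = (0, -3, 3)

Answer: 0 -3 3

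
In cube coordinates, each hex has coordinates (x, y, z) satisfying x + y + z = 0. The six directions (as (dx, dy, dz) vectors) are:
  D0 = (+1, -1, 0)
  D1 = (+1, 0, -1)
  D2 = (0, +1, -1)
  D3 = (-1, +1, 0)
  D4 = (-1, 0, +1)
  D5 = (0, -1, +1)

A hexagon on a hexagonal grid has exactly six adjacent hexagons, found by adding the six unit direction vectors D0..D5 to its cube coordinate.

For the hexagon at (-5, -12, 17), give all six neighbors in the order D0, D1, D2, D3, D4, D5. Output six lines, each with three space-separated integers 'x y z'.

Answer: -4 -13 17
-4 -12 16
-5 -11 16
-6 -11 17
-6 -12 18
-5 -13 18

Derivation:
Center: (-5, -12, 17). Add each direction:
  D0: (-5, -12, 17) + (1, -1, 0) = (-4, -13, 17)
  D1: (-5, -12, 17) + (1, 0, -1) = (-4, -12, 16)
  D2: (-5, -12, 17) + (0, 1, -1) = (-5, -11, 16)
  D3: (-5, -12, 17) + (-1, 1, 0) = (-6, -11, 17)
  D4: (-5, -12, 17) + (-1, 0, 1) = (-6, -12, 18)
  D5: (-5, -12, 17) + (0, -1, 1) = (-5, -13, 18)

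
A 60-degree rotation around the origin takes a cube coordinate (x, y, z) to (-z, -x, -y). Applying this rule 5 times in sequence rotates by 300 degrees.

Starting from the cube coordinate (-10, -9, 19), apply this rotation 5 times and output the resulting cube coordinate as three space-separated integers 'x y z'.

Answer: 9 -19 10

Derivation:
Start: (-10, -9, 19)
Step 1: (-10, -9, 19) -> (-(19), -(-10), -(-9)) = (-19, 10, 9)
Step 2: (-19, 10, 9) -> (-(9), -(-19), -(10)) = (-9, 19, -10)
Step 3: (-9, 19, -10) -> (-(-10), -(-9), -(19)) = (10, 9, -19)
Step 4: (10, 9, -19) -> (-(-19), -(10), -(9)) = (19, -10, -9)
Step 5: (19, -10, -9) -> (-(-9), -(19), -(-10)) = (9, -19, 10)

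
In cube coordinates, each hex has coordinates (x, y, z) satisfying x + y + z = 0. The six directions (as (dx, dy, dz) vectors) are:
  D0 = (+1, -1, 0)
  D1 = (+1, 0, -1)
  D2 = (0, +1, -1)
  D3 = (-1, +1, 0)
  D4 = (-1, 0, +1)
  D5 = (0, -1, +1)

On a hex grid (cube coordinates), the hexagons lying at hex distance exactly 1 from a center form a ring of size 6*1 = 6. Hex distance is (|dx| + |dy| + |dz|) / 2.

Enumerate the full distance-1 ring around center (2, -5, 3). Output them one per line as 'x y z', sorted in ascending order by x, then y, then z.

Answer: 1 -5 4
1 -4 3
2 -6 4
2 -4 2
3 -6 3
3 -5 2

Derivation:
Walk ring at distance 1 from (2, -5, 3):
Start at center + D4*1 = (1, -5, 4)
  hex 0: (1, -5, 4)
  hex 1: (2, -6, 4)
  hex 2: (3, -6, 3)
  hex 3: (3, -5, 2)
  hex 4: (2, -4, 2)
  hex 5: (1, -4, 3)
Sorted: 6 hexes.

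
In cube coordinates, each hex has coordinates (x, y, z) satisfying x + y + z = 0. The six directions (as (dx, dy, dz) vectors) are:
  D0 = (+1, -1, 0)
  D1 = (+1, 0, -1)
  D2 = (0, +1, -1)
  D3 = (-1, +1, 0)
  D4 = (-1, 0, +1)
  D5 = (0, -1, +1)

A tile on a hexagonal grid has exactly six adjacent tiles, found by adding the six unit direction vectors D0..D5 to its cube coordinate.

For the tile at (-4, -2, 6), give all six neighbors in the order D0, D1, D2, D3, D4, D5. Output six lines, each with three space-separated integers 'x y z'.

Center: (-4, -2, 6). Add each direction:
  D0: (-4, -2, 6) + (1, -1, 0) = (-3, -3, 6)
  D1: (-4, -2, 6) + (1, 0, -1) = (-3, -2, 5)
  D2: (-4, -2, 6) + (0, 1, -1) = (-4, -1, 5)
  D3: (-4, -2, 6) + (-1, 1, 0) = (-5, -1, 6)
  D4: (-4, -2, 6) + (-1, 0, 1) = (-5, -2, 7)
  D5: (-4, -2, 6) + (0, -1, 1) = (-4, -3, 7)

Answer: -3 -3 6
-3 -2 5
-4 -1 5
-5 -1 6
-5 -2 7
-4 -3 7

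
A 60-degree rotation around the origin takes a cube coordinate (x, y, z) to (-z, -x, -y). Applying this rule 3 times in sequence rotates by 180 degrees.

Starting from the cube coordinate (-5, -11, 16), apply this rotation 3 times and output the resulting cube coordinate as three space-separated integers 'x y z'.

Answer: 5 11 -16

Derivation:
Start: (-5, -11, 16)
Step 1: (-5, -11, 16) -> (-(16), -(-5), -(-11)) = (-16, 5, 11)
Step 2: (-16, 5, 11) -> (-(11), -(-16), -(5)) = (-11, 16, -5)
Step 3: (-11, 16, -5) -> (-(-5), -(-11), -(16)) = (5, 11, -16)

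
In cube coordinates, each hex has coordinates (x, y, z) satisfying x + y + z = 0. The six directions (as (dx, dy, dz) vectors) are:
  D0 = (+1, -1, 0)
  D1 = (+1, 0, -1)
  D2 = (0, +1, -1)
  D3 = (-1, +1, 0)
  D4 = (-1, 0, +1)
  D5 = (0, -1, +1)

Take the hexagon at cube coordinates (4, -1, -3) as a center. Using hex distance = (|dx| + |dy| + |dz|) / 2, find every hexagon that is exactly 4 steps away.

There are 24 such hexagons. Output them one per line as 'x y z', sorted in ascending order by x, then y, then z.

Walk ring at distance 4 from (4, -1, -3):
Start at center + D4*4 = (0, -1, 1)
  hex 0: (0, -1, 1)
  hex 1: (1, -2, 1)
  hex 2: (2, -3, 1)
  hex 3: (3, -4, 1)
  hex 4: (4, -5, 1)
  hex 5: (5, -5, 0)
  hex 6: (6, -5, -1)
  hex 7: (7, -5, -2)
  hex 8: (8, -5, -3)
  hex 9: (8, -4, -4)
  hex 10: (8, -3, -5)
  hex 11: (8, -2, -6)
  hex 12: (8, -1, -7)
  hex 13: (7, 0, -7)
  hex 14: (6, 1, -7)
  hex 15: (5, 2, -7)
  hex 16: (4, 3, -7)
  hex 17: (3, 3, -6)
  hex 18: (2, 3, -5)
  hex 19: (1, 3, -4)
  hex 20: (0, 3, -3)
  hex 21: (0, 2, -2)
  hex 22: (0, 1, -1)
  hex 23: (0, 0, 0)
Sorted: 24 hexes.

Answer: 0 -1 1
0 0 0
0 1 -1
0 2 -2
0 3 -3
1 -2 1
1 3 -4
2 -3 1
2 3 -5
3 -4 1
3 3 -6
4 -5 1
4 3 -7
5 -5 0
5 2 -7
6 -5 -1
6 1 -7
7 -5 -2
7 0 -7
8 -5 -3
8 -4 -4
8 -3 -5
8 -2 -6
8 -1 -7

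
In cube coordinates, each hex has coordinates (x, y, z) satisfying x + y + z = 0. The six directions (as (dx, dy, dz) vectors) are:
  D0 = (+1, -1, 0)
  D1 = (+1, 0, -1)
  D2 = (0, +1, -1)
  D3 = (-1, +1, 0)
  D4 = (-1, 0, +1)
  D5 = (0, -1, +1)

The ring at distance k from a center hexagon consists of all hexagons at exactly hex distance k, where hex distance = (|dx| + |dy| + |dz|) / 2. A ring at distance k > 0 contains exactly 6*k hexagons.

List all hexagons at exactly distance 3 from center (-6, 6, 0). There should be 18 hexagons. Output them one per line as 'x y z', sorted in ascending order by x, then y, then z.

Walk ring at distance 3 from (-6, 6, 0):
Start at center + D4*3 = (-9, 6, 3)
  hex 0: (-9, 6, 3)
  hex 1: (-8, 5, 3)
  hex 2: (-7, 4, 3)
  hex 3: (-6, 3, 3)
  hex 4: (-5, 3, 2)
  hex 5: (-4, 3, 1)
  hex 6: (-3, 3, 0)
  hex 7: (-3, 4, -1)
  hex 8: (-3, 5, -2)
  hex 9: (-3, 6, -3)
  hex 10: (-4, 7, -3)
  hex 11: (-5, 8, -3)
  hex 12: (-6, 9, -3)
  hex 13: (-7, 9, -2)
  hex 14: (-8, 9, -1)
  hex 15: (-9, 9, 0)
  hex 16: (-9, 8, 1)
  hex 17: (-9, 7, 2)
Sorted: 18 hexes.

Answer: -9 6 3
-9 7 2
-9 8 1
-9 9 0
-8 5 3
-8 9 -1
-7 4 3
-7 9 -2
-6 3 3
-6 9 -3
-5 3 2
-5 8 -3
-4 3 1
-4 7 -3
-3 3 0
-3 4 -1
-3 5 -2
-3 6 -3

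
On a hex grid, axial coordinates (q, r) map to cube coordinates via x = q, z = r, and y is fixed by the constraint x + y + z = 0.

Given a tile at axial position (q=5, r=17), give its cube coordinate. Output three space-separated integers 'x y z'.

x = q = 5
z = r = 17
y = -x - z = -(5) - (17) = -22

Answer: 5 -22 17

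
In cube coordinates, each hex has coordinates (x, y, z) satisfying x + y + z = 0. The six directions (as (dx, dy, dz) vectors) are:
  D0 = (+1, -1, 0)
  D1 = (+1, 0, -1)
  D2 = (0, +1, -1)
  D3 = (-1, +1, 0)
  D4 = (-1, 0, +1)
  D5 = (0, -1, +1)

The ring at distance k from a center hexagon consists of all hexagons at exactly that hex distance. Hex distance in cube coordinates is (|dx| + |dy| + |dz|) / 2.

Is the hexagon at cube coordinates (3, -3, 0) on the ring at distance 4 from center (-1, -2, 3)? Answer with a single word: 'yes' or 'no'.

|px - cx| = |3 - (-1)| = 4
|py - cy| = |-3 - (-2)| = 1
|pz - cz| = |0 - 3| = 3
distance = (4+1+3)/2 = 8/2 = 4
radius = 4; distance == radius -> yes

Answer: yes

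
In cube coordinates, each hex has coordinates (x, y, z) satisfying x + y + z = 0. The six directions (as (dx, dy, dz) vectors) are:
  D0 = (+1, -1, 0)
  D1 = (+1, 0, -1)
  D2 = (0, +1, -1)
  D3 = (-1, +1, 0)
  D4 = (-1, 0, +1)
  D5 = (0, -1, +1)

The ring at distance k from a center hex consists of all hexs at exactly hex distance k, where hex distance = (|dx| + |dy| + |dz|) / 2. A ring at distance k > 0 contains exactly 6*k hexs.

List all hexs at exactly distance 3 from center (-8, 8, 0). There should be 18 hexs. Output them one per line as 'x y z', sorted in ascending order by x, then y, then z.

Answer: -11 8 3
-11 9 2
-11 10 1
-11 11 0
-10 7 3
-10 11 -1
-9 6 3
-9 11 -2
-8 5 3
-8 11 -3
-7 5 2
-7 10 -3
-6 5 1
-6 9 -3
-5 5 0
-5 6 -1
-5 7 -2
-5 8 -3

Derivation:
Walk ring at distance 3 from (-8, 8, 0):
Start at center + D4*3 = (-11, 8, 3)
  hex 0: (-11, 8, 3)
  hex 1: (-10, 7, 3)
  hex 2: (-9, 6, 3)
  hex 3: (-8, 5, 3)
  hex 4: (-7, 5, 2)
  hex 5: (-6, 5, 1)
  hex 6: (-5, 5, 0)
  hex 7: (-5, 6, -1)
  hex 8: (-5, 7, -2)
  hex 9: (-5, 8, -3)
  hex 10: (-6, 9, -3)
  hex 11: (-7, 10, -3)
  hex 12: (-8, 11, -3)
  hex 13: (-9, 11, -2)
  hex 14: (-10, 11, -1)
  hex 15: (-11, 11, 0)
  hex 16: (-11, 10, 1)
  hex 17: (-11, 9, 2)
Sorted: 18 hexes.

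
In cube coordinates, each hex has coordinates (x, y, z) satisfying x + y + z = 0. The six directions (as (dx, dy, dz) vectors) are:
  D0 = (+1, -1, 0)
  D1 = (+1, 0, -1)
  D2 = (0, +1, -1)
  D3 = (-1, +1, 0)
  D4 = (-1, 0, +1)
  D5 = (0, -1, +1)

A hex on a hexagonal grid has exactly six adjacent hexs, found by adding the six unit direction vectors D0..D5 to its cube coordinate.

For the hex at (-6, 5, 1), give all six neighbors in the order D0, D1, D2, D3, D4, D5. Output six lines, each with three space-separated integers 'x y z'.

Center: (-6, 5, 1). Add each direction:
  D0: (-6, 5, 1) + (1, -1, 0) = (-5, 4, 1)
  D1: (-6, 5, 1) + (1, 0, -1) = (-5, 5, 0)
  D2: (-6, 5, 1) + (0, 1, -1) = (-6, 6, 0)
  D3: (-6, 5, 1) + (-1, 1, 0) = (-7, 6, 1)
  D4: (-6, 5, 1) + (-1, 0, 1) = (-7, 5, 2)
  D5: (-6, 5, 1) + (0, -1, 1) = (-6, 4, 2)

Answer: -5 4 1
-5 5 0
-6 6 0
-7 6 1
-7 5 2
-6 4 2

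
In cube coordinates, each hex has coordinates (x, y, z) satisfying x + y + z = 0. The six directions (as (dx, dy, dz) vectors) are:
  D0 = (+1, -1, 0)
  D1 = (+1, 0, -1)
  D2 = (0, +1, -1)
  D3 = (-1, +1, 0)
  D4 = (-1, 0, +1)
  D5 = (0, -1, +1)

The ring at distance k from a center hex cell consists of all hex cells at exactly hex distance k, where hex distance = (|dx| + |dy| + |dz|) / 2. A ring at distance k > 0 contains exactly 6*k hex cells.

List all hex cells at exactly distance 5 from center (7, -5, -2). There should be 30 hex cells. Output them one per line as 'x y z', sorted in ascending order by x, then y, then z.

Answer: 2 -5 3
2 -4 2
2 -3 1
2 -2 0
2 -1 -1
2 0 -2
3 -6 3
3 0 -3
4 -7 3
4 0 -4
5 -8 3
5 0 -5
6 -9 3
6 0 -6
7 -10 3
7 0 -7
8 -10 2
8 -1 -7
9 -10 1
9 -2 -7
10 -10 0
10 -3 -7
11 -10 -1
11 -4 -7
12 -10 -2
12 -9 -3
12 -8 -4
12 -7 -5
12 -6 -6
12 -5 -7

Derivation:
Walk ring at distance 5 from (7, -5, -2):
Start at center + D4*5 = (2, -5, 3)
  hex 0: (2, -5, 3)
  hex 1: (3, -6, 3)
  hex 2: (4, -7, 3)
  hex 3: (5, -8, 3)
  hex 4: (6, -9, 3)
  hex 5: (7, -10, 3)
  hex 6: (8, -10, 2)
  hex 7: (9, -10, 1)
  hex 8: (10, -10, 0)
  hex 9: (11, -10, -1)
  hex 10: (12, -10, -2)
  hex 11: (12, -9, -3)
  hex 12: (12, -8, -4)
  hex 13: (12, -7, -5)
  hex 14: (12, -6, -6)
  hex 15: (12, -5, -7)
  hex 16: (11, -4, -7)
  hex 17: (10, -3, -7)
  hex 18: (9, -2, -7)
  hex 19: (8, -1, -7)
  hex 20: (7, 0, -7)
  hex 21: (6, 0, -6)
  hex 22: (5, 0, -5)
  hex 23: (4, 0, -4)
  hex 24: (3, 0, -3)
  hex 25: (2, 0, -2)
  hex 26: (2, -1, -1)
  hex 27: (2, -2, 0)
  hex 28: (2, -3, 1)
  hex 29: (2, -4, 2)
Sorted: 30 hexes.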